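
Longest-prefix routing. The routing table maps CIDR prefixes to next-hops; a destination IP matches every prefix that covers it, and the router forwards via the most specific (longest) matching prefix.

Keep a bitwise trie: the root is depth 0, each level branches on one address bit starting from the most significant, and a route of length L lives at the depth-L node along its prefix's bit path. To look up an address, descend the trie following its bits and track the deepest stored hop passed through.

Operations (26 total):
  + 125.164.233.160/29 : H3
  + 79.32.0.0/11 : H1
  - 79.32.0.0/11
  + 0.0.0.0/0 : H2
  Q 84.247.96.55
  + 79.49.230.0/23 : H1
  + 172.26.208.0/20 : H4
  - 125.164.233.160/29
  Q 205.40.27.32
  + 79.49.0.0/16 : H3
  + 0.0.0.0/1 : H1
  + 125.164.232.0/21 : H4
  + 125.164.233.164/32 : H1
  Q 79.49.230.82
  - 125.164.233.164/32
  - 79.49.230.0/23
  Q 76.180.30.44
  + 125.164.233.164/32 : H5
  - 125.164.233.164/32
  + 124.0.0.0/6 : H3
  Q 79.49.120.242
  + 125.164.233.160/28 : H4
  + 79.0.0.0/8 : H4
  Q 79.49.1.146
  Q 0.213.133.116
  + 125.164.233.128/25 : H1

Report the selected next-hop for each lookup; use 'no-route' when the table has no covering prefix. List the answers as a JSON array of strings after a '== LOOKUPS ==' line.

Trace:
  add 125.164.233.160/29 -> H3 at depth 29
  add 79.32.0.0/11 -> H1 at depth 11
  del 79.32.0.0/11 (clear depth 11)
  add 0.0.0.0/0 -> H2 at depth 0
  ? 84.247.96.55  path d0:H2→d1:-→d2:-→d3:-  best=H2
  add 79.49.230.0/23 -> H1 at depth 23
  add 172.26.208.0/20 -> H4 at depth 20
  del 125.164.233.160/29 (clear depth 29)
  ? 205.40.27.32  path d0:H2→d1:-  best=H2
  add 79.49.0.0/16 -> H3 at depth 16
  add 0.0.0.0/1 -> H1 at depth 1
  add 125.164.232.0/21 -> H4 at depth 21
  add 125.164.233.164/32 -> H1 at depth 32
  ? 79.49.230.82  path d0:H2→d1:H1→d2:-→d3:-→d4:-→d5:-→d6:-→d7:-→d8:-→d9:-→d10:-→d11:-→d12:-→d13:-→d14:-→d15:-→d16:H3→d17:-→d18:-→d19:-→d20:-→d21:-→d22:-→d23:H1  best=H1
  del 125.164.233.164/32 (clear depth 32)
  del 79.49.230.0/23 (clear depth 23)
  ? 76.180.30.44  path d0:H2→d1:H1→d2:-→d3:-→d4:-→d5:-→d6:-  best=H1
  add 125.164.233.164/32 -> H5 at depth 32
  del 125.164.233.164/32 (clear depth 32)
  add 124.0.0.0/6 -> H3 at depth 6
  ? 79.49.120.242  path d0:H2→d1:H1→d2:-→d3:-→d4:-→d5:-→d6:-→d7:-→d8:-→d9:-→d10:-→d11:-→d12:-→d13:-→d14:-→d15:-→d16:H3  best=H3
  add 125.164.233.160/28 -> H4 at depth 28
  add 79.0.0.0/8 -> H4 at depth 8
  ? 79.49.1.146  path d0:H2→d1:H1→d2:-→d3:-→d4:-→d5:-→d6:-→d7:-→d8:H4→d9:-→d10:-→d11:-→d12:-→d13:-→d14:-→d15:-→d16:H3  best=H3
  ? 0.213.133.116  path d0:H2→d1:H1  best=H1
  add 125.164.233.128/25 -> H1 at depth 25

== LOOKUPS ==
["H2","H2","H1","H1","H3","H3","H1"]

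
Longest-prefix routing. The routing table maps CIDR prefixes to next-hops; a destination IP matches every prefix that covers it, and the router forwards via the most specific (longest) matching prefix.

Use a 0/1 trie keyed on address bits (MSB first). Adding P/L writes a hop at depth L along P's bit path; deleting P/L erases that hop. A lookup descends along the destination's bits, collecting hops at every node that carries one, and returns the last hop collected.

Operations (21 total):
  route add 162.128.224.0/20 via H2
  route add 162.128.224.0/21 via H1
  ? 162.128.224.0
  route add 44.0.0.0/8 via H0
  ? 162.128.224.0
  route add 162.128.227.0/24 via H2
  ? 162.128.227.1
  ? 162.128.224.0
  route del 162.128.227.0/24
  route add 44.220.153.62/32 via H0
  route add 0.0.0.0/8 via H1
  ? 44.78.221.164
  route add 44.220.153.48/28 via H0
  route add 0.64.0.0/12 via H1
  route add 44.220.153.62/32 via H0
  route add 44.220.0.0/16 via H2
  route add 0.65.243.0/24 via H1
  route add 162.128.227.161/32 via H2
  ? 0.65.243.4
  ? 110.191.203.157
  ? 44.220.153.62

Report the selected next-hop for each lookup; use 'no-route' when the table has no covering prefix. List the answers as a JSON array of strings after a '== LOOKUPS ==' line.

Process each operation:
  + 162.128.224.0/20 (H2) depth=20
  + 162.128.224.0/21 (H1) depth=21
  lookup 162.128.224.0: bits 101000101000000011100 walk d0:-→d1:-→d2:-→d3:-→d4:-→d5:-→d6:-→d7:-→d8:-→d9:-→d10:-→d11:-→d12:-→d13:-→d14:-→d15:-→d16:-→d17:-→d18:-→d19:-→d20:H2→d21:H1 -> H1
  + 44.0.0.0/8 (H0) depth=8
  lookup 162.128.224.0: bits 101000101000000011100 walk d0:-→d1:-→d2:-→d3:-→d4:-→d5:-→d6:-→d7:-→d8:-→d9:-→d10:-→d11:-→d12:-→d13:-→d14:-→d15:-→d16:-→d17:-→d18:-→d19:-→d20:H2→d21:H1 -> H1
  + 162.128.227.0/24 (H2) depth=24
  lookup 162.128.227.1: bits 101000101000000011100011 walk d0:-→d1:-→d2:-→d3:-→d4:-→d5:-→d6:-→d7:-→d8:-→d9:-→d10:-→d11:-→d12:-→d13:-→d14:-→d15:-→d16:-→d17:-→d18:-→d19:-→d20:H2→d21:H1→d22:-→d23:-→d24:H2 -> H2
  lookup 162.128.224.0: bits 1010001010000000111000 walk d0:-→d1:-→d2:-→d3:-→d4:-→d5:-→d6:-→d7:-→d8:-→d9:-→d10:-→d11:-→d12:-→d13:-→d14:-→d15:-→d16:-→d17:-→d18:-→d19:-→d20:H2→d21:H1→d22:- -> H1
  del 162.128.227.0/24 (clear depth 24)
  + 44.220.153.62/32 (H0) depth=32
  + 0.0.0.0/8 (H1) depth=8
  lookup 44.78.221.164: bits 00101100 walk d0:-→d1:-→d2:-→d3:-→d4:-→d5:-→d6:-→d7:-→d8:H0 -> H0
  + 44.220.153.48/28 (H0) depth=28
  + 0.64.0.0/12 (H1) depth=12
  + 44.220.153.62/32 (H0) depth=32
  + 44.220.0.0/16 (H2) depth=16
  + 0.65.243.0/24 (H1) depth=24
  + 162.128.227.161/32 (H2) depth=32
  lookup 0.65.243.4: bits 000000000100000111110011 walk d0:-→d1:-→d2:-→d3:-→d4:-→d5:-→d6:-→d7:-→d8:H1→d9:-→d10:-→d11:-→d12:H1→d13:-→d14:-→d15:-→d16:-→d17:-→d18:-→d19:-→d20:-→d21:-→d22:-→d23:-→d24:H1 -> H1
  lookup 110.191.203.157: bits 0 walk d0:-→d1:- -> no-route
  lookup 44.220.153.62: bits 00101100110111001001100100111110 walk d0:-→d1:-→d2:-→d3:-→d4:-→d5:-→d6:-→d7:-→d8:H0→d9:-→d10:-→d11:-→d12:-→d13:-→d14:-→d15:-→d16:H2→d17:-→d18:-→d19:-→d20:-→d21:-→d22:-→d23:-→d24:-→d25:-→d26:-→d27:-→d28:H0→d29:-→d30:-→d31:-→d32:H0 -> H0

== LOOKUPS ==
["H1","H1","H2","H1","H0","H1","no-route","H0"]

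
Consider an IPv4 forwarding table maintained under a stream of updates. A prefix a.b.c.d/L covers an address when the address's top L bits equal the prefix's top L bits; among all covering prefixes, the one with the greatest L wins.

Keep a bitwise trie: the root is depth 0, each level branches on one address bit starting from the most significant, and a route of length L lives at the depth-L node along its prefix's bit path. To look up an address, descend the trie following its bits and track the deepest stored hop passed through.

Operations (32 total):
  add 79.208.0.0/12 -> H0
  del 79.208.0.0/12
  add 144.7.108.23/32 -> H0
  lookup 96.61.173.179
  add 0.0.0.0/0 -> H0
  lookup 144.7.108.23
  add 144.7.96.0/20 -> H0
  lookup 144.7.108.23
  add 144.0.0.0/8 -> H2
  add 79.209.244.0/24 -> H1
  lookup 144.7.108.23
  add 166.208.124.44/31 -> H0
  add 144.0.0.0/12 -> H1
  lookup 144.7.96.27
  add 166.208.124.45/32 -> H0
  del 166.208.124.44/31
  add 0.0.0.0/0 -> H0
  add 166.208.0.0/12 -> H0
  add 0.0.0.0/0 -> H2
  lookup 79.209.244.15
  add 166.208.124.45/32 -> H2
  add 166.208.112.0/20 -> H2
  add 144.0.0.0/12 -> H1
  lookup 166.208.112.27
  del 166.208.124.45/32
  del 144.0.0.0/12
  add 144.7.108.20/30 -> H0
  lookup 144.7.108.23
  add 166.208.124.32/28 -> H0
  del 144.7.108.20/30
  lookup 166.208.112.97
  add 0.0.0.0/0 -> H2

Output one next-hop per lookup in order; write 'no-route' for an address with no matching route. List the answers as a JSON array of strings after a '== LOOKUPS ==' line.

Trace:
  add 79.208.0.0/12 -> H0 at depth 12
  del 79.208.0.0/12 (clear depth 12)
  add 144.7.108.23/32 -> H0 at depth 32
  Q 96.61.173.179: descend 01 ; hops seen [∅] ; pick no-route
  add 0.0.0.0/0 -> H0 at depth 0
  Q 144.7.108.23: descend 10010000000001110110110000010111 ; hops seen [H0,H0] ; pick H0
  add 144.7.96.0/20 -> H0 at depth 20
  Q 144.7.108.23: descend 10010000000001110110110000010111 ; hops seen [H0,H0,H0] ; pick H0
  add 144.0.0.0/8 -> H2 at depth 8
  add 79.209.244.0/24 -> H1 at depth 24
  Q 144.7.108.23: descend 10010000000001110110110000010111 ; hops seen [H0,H2,H0,H0] ; pick H0
  add 166.208.124.44/31 -> H0 at depth 31
  add 144.0.0.0/12 -> H1 at depth 12
  Q 144.7.96.27: descend 10010000000001110110 ; hops seen [H0,H2,H1,H0] ; pick H0
  add 166.208.124.45/32 -> H0 at depth 32
  del 166.208.124.44/31 (clear depth 31)
  add 0.0.0.0/0 -> H0 at depth 0
  add 166.208.0.0/12 -> H0 at depth 12
  add 0.0.0.0/0 -> H2 at depth 0
  Q 79.209.244.15: descend 010011111101000111110100 ; hops seen [H2,H1] ; pick H1
  add 166.208.124.45/32 -> H2 at depth 32
  add 166.208.112.0/20 -> H2 at depth 20
  add 144.0.0.0/12 -> H1 at depth 12
  Q 166.208.112.27: descend 10100110110100000111 ; hops seen [H2,H0,H2] ; pick H2
  del 166.208.124.45/32 (clear depth 32)
  del 144.0.0.0/12 (clear depth 12)
  add 144.7.108.20/30 -> H0 at depth 30
  Q 144.7.108.23: descend 10010000000001110110110000010111 ; hops seen [H2,H2,H0,H0,H0] ; pick H0
  add 166.208.124.32/28 -> H0 at depth 28
  del 144.7.108.20/30 (clear depth 30)
  Q 166.208.112.97: descend 10100110110100000111 ; hops seen [H2,H0,H2] ; pick H2
  add 0.0.0.0/0 -> H2 at depth 0

== LOOKUPS ==
["no-route","H0","H0","H0","H0","H1","H2","H0","H2"]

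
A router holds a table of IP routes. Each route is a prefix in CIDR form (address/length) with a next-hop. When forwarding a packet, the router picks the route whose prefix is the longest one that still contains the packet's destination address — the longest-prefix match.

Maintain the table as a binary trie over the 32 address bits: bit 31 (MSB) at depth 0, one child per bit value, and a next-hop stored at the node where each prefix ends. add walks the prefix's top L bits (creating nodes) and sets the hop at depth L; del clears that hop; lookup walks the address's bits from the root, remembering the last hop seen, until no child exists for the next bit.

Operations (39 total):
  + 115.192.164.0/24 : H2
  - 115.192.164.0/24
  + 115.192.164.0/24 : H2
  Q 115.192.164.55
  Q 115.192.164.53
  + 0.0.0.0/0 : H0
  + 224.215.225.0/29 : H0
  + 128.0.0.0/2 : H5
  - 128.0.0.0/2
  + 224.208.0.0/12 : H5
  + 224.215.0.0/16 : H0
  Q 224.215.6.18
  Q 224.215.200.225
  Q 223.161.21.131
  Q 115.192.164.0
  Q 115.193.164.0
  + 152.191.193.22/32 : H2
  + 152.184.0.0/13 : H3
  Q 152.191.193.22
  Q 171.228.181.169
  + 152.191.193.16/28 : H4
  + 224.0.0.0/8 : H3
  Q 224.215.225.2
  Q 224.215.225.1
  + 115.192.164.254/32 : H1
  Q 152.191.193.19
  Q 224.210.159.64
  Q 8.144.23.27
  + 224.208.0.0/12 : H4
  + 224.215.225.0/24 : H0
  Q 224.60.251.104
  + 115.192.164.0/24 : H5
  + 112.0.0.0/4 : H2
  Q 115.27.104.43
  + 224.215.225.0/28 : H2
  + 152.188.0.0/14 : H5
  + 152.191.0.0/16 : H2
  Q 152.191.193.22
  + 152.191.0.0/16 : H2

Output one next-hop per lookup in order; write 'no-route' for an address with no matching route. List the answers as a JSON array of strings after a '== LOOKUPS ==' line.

Trace:
  + 115.192.164.0/24 (H2) depth=24
  - 115.192.164.0/24 clear@24
  + 115.192.164.0/24 (H2) depth=24
  lookup 115.192.164.55: bits 011100111100000010100100 walk d0:-→d1:-→d2:-→d3:-→d4:-→d5:-→d6:-→d7:-→d8:-→d9:-→d10:-→d11:-→d12:-→d13:-→d14:-→d15:-→d16:-→d17:-→d18:-→d19:-→d20:-→d21:-→d22:-→d23:-→d24:H2 -> H2
  lookup 115.192.164.53: bits 011100111100000010100100 walk d0:-→d1:-→d2:-→d3:-→d4:-→d5:-→d6:-→d7:-→d8:-→d9:-→d10:-→d11:-→d12:-→d13:-→d14:-→d15:-→d16:-→d17:-→d18:-→d19:-→d20:-→d21:-→d22:-→d23:-→d24:H2 -> H2
  + 0.0.0.0/0 (H0) depth=0
  + 224.215.225.0/29 (H0) depth=29
  + 128.0.0.0/2 (H5) depth=2
  - 128.0.0.0/2 clear@2
  + 224.208.0.0/12 (H5) depth=12
  + 224.215.0.0/16 (H0) depth=16
  lookup 224.215.6.18: bits 1110000011010111 walk d0:H0→d1:-→d2:-→d3:-→d4:-→d5:-→d6:-→d7:-→d8:-→d9:-→d10:-→d11:-→d12:H5→d13:-→d14:-→d15:-→d16:H0 -> H0
  lookup 224.215.200.225: bits 111000001101011111 walk d0:H0→d1:-→d2:-→d3:-→d4:-→d5:-→d6:-→d7:-→d8:-→d9:-→d10:-→d11:-→d12:H5→d13:-→d14:-→d15:-→d16:H0→d17:-→d18:- -> H0
  lookup 223.161.21.131: bits 11 walk d0:H0→d1:-→d2:- -> H0
  lookup 115.192.164.0: bits 011100111100000010100100 walk d0:H0→d1:-→d2:-→d3:-→d4:-→d5:-→d6:-→d7:-→d8:-→d9:-→d10:-→d11:-→d12:-→d13:-→d14:-→d15:-→d16:-→d17:-→d18:-→d19:-→d20:-→d21:-→d22:-→d23:-→d24:H2 -> H2
  lookup 115.193.164.0: bits 011100111100000 walk d0:H0→d1:-→d2:-→d3:-→d4:-→d5:-→d6:-→d7:-→d8:-→d9:-→d10:-→d11:-→d12:-→d13:-→d14:-→d15:- -> H0
  + 152.191.193.22/32 (H2) depth=32
  + 152.184.0.0/13 (H3) depth=13
  lookup 152.191.193.22: bits 10011000101111111100000100010110 walk d0:H0→d1:-→d2:-→d3:-→d4:-→d5:-→d6:-→d7:-→d8:-→d9:-→d10:-→d11:-→d12:-→d13:H3→d14:-→d15:-→d16:-→d17:-→d18:-→d19:-→d20:-→d21:-→d22:-→d23:-→d24:-→d25:-→d26:-→d27:-→d28:-→d29:-→d30:-→d31:-→d32:H2 -> H2
  lookup 171.228.181.169: bits 10 walk d0:H0→d1:-→d2:- -> H0
  + 152.191.193.16/28 (H4) depth=28
  + 224.0.0.0/8 (H3) depth=8
  lookup 224.215.225.2: bits 11100000110101111110000100000 walk d0:H0→d1:-→d2:-→d3:-→d4:-→d5:-→d6:-→d7:-→d8:H3→d9:-→d10:-→d11:-→d12:H5→d13:-→d14:-→d15:-→d16:H0→d17:-→d18:-→d19:-→d20:-→d21:-→d22:-→d23:-→d24:-→d25:-→d26:-→d27:-→d28:-→d29:H0 -> H0
  lookup 224.215.225.1: bits 11100000110101111110000100000 walk d0:H0→d1:-→d2:-→d3:-→d4:-→d5:-→d6:-→d7:-→d8:H3→d9:-→d10:-→d11:-→d12:H5→d13:-→d14:-→d15:-→d16:H0→d17:-→d18:-→d19:-→d20:-→d21:-→d22:-→d23:-→d24:-→d25:-→d26:-→d27:-→d28:-→d29:H0 -> H0
  + 115.192.164.254/32 (H1) depth=32
  lookup 152.191.193.19: bits 10011000101111111100000100010 walk d0:H0→d1:-→d2:-→d3:-→d4:-→d5:-→d6:-→d7:-→d8:-→d9:-→d10:-→d11:-→d12:-→d13:H3→d14:-→d15:-→d16:-→d17:-→d18:-→d19:-→d20:-→d21:-→d22:-→d23:-→d24:-→d25:-→d26:-→d27:-→d28:H4→d29:- -> H4
  lookup 224.210.159.64: bits 1110000011010 walk d0:H0→d1:-→d2:-→d3:-→d4:-→d5:-→d6:-→d7:-→d8:H3→d9:-→d10:-→d11:-→d12:H5→d13:- -> H5
  lookup 8.144.23.27: bits 0 walk d0:H0→d1:- -> H0
  + 224.208.0.0/12 (H4) depth=12
  + 224.215.225.0/24 (H0) depth=24
  lookup 224.60.251.104: bits 11100000 walk d0:H0→d1:-→d2:-→d3:-→d4:-→d5:-→d6:-→d7:-→d8:H3 -> H3
  + 115.192.164.0/24 (H5) depth=24
  + 112.0.0.0/4 (H2) depth=4
  lookup 115.27.104.43: bits 01110011 walk d0:H0→d1:-→d2:-→d3:-→d4:H2→d5:-→d6:-→d7:-→d8:- -> H2
  + 224.215.225.0/28 (H2) depth=28
  + 152.188.0.0/14 (H5) depth=14
  + 152.191.0.0/16 (H2) depth=16
  lookup 152.191.193.22: bits 10011000101111111100000100010110 walk d0:H0→d1:-→d2:-→d3:-→d4:-→d5:-→d6:-→d7:-→d8:-→d9:-→d10:-→d11:-→d12:-→d13:H3→d14:H5→d15:-→d16:H2→d17:-→d18:-→d19:-→d20:-→d21:-→d22:-→d23:-→d24:-→d25:-→d26:-→d27:-→d28:H4→d29:-→d30:-→d31:-→d32:H2 -> H2
  + 152.191.0.0/16 (H2) depth=16

== LOOKUPS ==
["H2","H2","H0","H0","H0","H2","H0","H2","H0","H0","H0","H4","H5","H0","H3","H2","H2"]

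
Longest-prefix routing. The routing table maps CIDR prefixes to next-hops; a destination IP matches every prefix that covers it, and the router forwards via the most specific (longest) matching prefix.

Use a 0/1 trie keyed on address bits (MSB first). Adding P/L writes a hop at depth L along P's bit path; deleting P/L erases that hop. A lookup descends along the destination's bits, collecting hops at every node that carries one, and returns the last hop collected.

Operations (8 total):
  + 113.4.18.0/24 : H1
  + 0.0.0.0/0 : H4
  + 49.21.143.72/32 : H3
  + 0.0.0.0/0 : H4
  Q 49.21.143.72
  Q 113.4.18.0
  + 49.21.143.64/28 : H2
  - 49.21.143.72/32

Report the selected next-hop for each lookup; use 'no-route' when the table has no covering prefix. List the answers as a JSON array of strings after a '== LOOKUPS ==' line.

Trace:
  add 113.4.18.0/24 -> H1 at depth 24
  add 0.0.0.0/0 -> H4 at depth 0
  add 49.21.143.72/32 -> H3 at depth 32
  add 0.0.0.0/0 -> H4 at depth 0
  Q 49.21.143.72: descend 00110001000101011000111101001000 ; hops seen [H4,H3] ; pick H3
  Q 113.4.18.0: descend 011100010000010000010010 ; hops seen [H4,H1] ; pick H1
  add 49.21.143.64/28 -> H2 at depth 28
  del 49.21.143.72/32 (clear depth 32)

== LOOKUPS ==
["H3","H1"]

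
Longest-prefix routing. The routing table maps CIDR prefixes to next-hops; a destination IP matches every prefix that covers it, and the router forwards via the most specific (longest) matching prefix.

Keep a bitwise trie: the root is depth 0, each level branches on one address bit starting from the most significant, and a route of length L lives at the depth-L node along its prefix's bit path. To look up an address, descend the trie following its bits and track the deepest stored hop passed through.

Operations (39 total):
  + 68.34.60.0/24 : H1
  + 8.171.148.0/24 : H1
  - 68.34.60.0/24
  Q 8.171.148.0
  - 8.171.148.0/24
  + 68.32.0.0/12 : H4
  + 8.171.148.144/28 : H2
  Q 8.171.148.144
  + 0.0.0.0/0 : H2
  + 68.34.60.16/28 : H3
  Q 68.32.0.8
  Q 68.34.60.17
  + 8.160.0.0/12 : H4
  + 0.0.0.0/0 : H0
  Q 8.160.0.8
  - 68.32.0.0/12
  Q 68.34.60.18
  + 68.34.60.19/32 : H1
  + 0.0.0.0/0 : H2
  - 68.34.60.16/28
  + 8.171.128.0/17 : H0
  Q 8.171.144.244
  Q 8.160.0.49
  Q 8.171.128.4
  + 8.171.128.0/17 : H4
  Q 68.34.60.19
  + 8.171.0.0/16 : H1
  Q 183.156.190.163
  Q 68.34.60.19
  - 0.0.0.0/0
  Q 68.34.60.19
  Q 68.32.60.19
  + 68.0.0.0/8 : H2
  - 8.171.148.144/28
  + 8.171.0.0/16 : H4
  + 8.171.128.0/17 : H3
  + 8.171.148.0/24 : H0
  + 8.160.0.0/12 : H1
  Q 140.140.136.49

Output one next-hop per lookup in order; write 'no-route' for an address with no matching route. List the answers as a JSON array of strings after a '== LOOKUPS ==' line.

Apply in order:
  add 68.34.60.0/24 -> H1 at depth 24
  add 8.171.148.0/24 -> H1 at depth 24
  - 68.34.60.0/24 clear@24
  Q 8.171.148.0: descend 000010001010101110010100 ; hops seen [H1] ; pick H1
  - 8.171.148.0/24 clear@24
  add 68.32.0.0/12 -> H4 at depth 12
  add 8.171.148.144/28 -> H2 at depth 28
  Q 8.171.148.144: descend 0000100010101011100101001001 ; hops seen [H2] ; pick H2
  add 0.0.0.0/0 -> H2 at depth 0
  add 68.34.60.16/28 -> H3 at depth 28
  Q 68.32.0.8: descend 01000100001000 ; hops seen [H2,H4] ; pick H4
  Q 68.34.60.17: descend 0100010000100010001111000001 ; hops seen [H2,H4,H3] ; pick H3
  add 8.160.0.0/12 -> H4 at depth 12
  add 0.0.0.0/0 -> H0 at depth 0
  Q 8.160.0.8: descend 000010001010 ; hops seen [H0,H4] ; pick H4
  - 68.32.0.0/12 clear@12
  Q 68.34.60.18: descend 0100010000100010001111000001 ; hops seen [H0,H3] ; pick H3
  add 68.34.60.19/32 -> H1 at depth 32
  add 0.0.0.0/0 -> H2 at depth 0
  - 68.34.60.16/28 clear@28
  add 8.171.128.0/17 -> H0 at depth 17
  Q 8.171.144.244: descend 000010001010101110010 ; hops seen [H2,H4,H0] ; pick H0
  Q 8.160.0.49: descend 000010001010 ; hops seen [H2,H4] ; pick H4
  Q 8.171.128.4: descend 0000100010101011100 ; hops seen [H2,H4,H0] ; pick H0
  add 8.171.128.0/17 -> H4 at depth 17
  Q 68.34.60.19: descend 01000100001000100011110000010011 ; hops seen [H2,H1] ; pick H1
  add 8.171.0.0/16 -> H1 at depth 16
  Q 183.156.190.163: descend ε ; hops seen [H2] ; pick H2
  Q 68.34.60.19: descend 01000100001000100011110000010011 ; hops seen [H2,H1] ; pick H1
  - 0.0.0.0/0 clear@0
  Q 68.34.60.19: descend 01000100001000100011110000010011 ; hops seen [H1] ; pick H1
  Q 68.32.60.19: descend 01000100001000 ; hops seen [∅] ; pick no-route
  add 68.0.0.0/8 -> H2 at depth 8
  - 8.171.148.144/28 clear@28
  add 8.171.0.0/16 -> H4 at depth 16
  add 8.171.128.0/17 -> H3 at depth 17
  add 8.171.148.0/24 -> H0 at depth 24
  add 8.160.0.0/12 -> H1 at depth 12
  Q 140.140.136.49: descend ε ; hops seen [∅] ; pick no-route

== LOOKUPS ==
["H1","H2","H4","H3","H4","H3","H0","H4","H0","H1","H2","H1","H1","no-route","no-route"]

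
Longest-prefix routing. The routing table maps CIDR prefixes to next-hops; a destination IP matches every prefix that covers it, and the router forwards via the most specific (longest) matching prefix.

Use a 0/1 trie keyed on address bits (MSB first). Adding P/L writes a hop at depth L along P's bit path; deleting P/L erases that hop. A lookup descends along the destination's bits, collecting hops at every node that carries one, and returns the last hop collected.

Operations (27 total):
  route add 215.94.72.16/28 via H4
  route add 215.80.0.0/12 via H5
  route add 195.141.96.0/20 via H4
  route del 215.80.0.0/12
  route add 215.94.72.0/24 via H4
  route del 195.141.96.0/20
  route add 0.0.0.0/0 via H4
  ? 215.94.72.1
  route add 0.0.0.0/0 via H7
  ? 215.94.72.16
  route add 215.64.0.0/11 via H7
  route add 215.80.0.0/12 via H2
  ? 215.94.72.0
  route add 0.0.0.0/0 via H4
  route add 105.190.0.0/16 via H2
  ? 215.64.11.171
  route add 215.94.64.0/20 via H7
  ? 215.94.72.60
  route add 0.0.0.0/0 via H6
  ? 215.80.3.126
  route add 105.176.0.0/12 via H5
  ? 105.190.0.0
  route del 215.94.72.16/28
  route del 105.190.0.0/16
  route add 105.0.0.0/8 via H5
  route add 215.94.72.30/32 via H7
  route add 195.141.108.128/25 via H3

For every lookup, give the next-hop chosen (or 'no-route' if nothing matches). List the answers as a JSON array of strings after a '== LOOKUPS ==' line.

Apply in order:
  add 215.94.72.16/28 -> H4 at depth 28
  add 215.80.0.0/12 -> H5 at depth 12
  add 195.141.96.0/20 -> H4 at depth 20
  - 215.80.0.0/12 clear@12
  add 215.94.72.0/24 -> H4 at depth 24
  - 195.141.96.0/20 clear@20
  add 0.0.0.0/0 -> H4 at depth 0
  Q 215.94.72.1: descend 110101110101111001001000000 ; hops seen [H4,H4] ; pick H4
  add 0.0.0.0/0 -> H7 at depth 0
  Q 215.94.72.16: descend 1101011101011110010010000001 ; hops seen [H7,H4,H4] ; pick H4
  add 215.64.0.0/11 -> H7 at depth 11
  add 215.80.0.0/12 -> H2 at depth 12
  Q 215.94.72.0: descend 110101110101111001001000000 ; hops seen [H7,H7,H2,H4] ; pick H4
  add 0.0.0.0/0 -> H4 at depth 0
  add 105.190.0.0/16 -> H2 at depth 16
  Q 215.64.11.171: descend 11010111010 ; hops seen [H4,H7] ; pick H7
  add 215.94.64.0/20 -> H7 at depth 20
  Q 215.94.72.60: descend 11010111010111100100100000 ; hops seen [H4,H7,H2,H7,H4] ; pick H4
  add 0.0.0.0/0 -> H6 at depth 0
  Q 215.80.3.126: descend 110101110101 ; hops seen [H6,H7,H2] ; pick H2
  add 105.176.0.0/12 -> H5 at depth 12
  Q 105.190.0.0: descend 0110100110111110 ; hops seen [H6,H5,H2] ; pick H2
  - 215.94.72.16/28 clear@28
  - 105.190.0.0/16 clear@16
  add 105.0.0.0/8 -> H5 at depth 8
  add 215.94.72.30/32 -> H7 at depth 32
  add 195.141.108.128/25 -> H3 at depth 25

== LOOKUPS ==
["H4","H4","H4","H7","H4","H2","H2"]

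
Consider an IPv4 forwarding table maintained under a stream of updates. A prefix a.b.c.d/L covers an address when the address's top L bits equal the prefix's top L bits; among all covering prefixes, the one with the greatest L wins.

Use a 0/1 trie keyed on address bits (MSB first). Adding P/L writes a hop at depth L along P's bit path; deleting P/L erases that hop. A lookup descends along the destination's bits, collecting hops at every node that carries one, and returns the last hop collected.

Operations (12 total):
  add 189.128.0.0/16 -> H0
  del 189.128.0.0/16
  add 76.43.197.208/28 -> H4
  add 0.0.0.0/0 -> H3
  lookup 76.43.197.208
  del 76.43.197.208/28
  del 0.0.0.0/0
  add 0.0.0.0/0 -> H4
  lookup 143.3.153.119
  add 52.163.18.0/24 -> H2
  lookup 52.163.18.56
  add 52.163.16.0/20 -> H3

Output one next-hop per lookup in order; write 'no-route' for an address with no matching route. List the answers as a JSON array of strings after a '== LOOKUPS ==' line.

Process each operation:
  + 189.128.0.0/16 (H0) depth=16
  - 189.128.0.0/16 clear@16
  + 76.43.197.208/28 (H4) depth=28
  + 0.0.0.0/0 (H3) depth=0
  lookup 76.43.197.208: bits 0100110000101011110001011101 walk d0:H3→d1:-→d2:-→d3:-→d4:-→d5:-→d6:-→d7:-→d8:-→d9:-→d10:-→d11:-→d12:-→d13:-→d14:-→d15:-→d16:-→d17:-→d18:-→d19:-→d20:-→d21:-→d22:-→d23:-→d24:-→d25:-→d26:-→d27:-→d28:H4 -> H4
  - 76.43.197.208/28 clear@28
  - 0.0.0.0/0 clear@0
  + 0.0.0.0/0 (H4) depth=0
  lookup 143.3.153.119: bits 10 walk d0:H4→d1:-→d2:- -> H4
  + 52.163.18.0/24 (H2) depth=24
  lookup 52.163.18.56: bits 001101001010001100010010 walk d0:H4→d1:-→d2:-→d3:-→d4:-→d5:-→d6:-→d7:-→d8:-→d9:-→d10:-→d11:-→d12:-→d13:-→d14:-→d15:-→d16:-→d17:-→d18:-→d19:-→d20:-→d21:-→d22:-→d23:-→d24:H2 -> H2
  + 52.163.16.0/20 (H3) depth=20

== LOOKUPS ==
["H4","H4","H2"]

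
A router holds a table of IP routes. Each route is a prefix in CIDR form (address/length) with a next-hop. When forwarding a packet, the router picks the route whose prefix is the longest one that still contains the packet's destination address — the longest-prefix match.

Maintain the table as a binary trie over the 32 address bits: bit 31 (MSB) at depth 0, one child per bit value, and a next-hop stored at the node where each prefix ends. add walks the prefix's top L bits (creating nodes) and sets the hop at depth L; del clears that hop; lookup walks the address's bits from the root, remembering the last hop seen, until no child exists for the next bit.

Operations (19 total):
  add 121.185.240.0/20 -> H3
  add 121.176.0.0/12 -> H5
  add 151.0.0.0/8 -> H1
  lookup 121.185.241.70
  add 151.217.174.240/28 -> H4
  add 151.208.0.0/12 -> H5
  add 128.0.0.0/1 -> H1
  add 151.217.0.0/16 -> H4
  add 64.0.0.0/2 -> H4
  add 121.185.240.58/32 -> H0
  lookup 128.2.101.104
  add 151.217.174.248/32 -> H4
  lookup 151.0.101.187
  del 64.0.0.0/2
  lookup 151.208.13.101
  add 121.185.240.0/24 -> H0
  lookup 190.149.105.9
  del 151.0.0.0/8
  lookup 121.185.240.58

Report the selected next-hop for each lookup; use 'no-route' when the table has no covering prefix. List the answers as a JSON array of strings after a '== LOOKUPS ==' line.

Apply in order:
  add 121.185.240.0/20 -> H3 at depth 20
  add 121.176.0.0/12 -> H5 at depth 12
  add 151.0.0.0/8 -> H1 at depth 8
  ? 121.185.241.70  path d0:-→d1:-→d2:-→d3:-→d4:-→d5:-→d6:-→d7:-→d8:-→d9:-→d10:-→d11:-→d12:H5→d13:-→d14:-→d15:-→d16:-→d17:-→d18:-→d19:-→d20:H3  best=H3
  add 151.217.174.240/28 -> H4 at depth 28
  add 151.208.0.0/12 -> H5 at depth 12
  add 128.0.0.0/1 -> H1 at depth 1
  add 151.217.0.0/16 -> H4 at depth 16
  add 64.0.0.0/2 -> H4 at depth 2
  add 121.185.240.58/32 -> H0 at depth 32
  ? 128.2.101.104  path d0:-→d1:H1→d2:-→d3:-  best=H1
  add 151.217.174.248/32 -> H4 at depth 32
  ? 151.0.101.187  path d0:-→d1:H1→d2:-→d3:-→d4:-→d5:-→d6:-→d7:-→d8:H1  best=H1
  - 64.0.0.0/2 clear@2
  ? 151.208.13.101  path d0:-→d1:H1→d2:-→d3:-→d4:-→d5:-→d6:-→d7:-→d8:H1→d9:-→d10:-→d11:-→d12:H5  best=H5
  add 121.185.240.0/24 -> H0 at depth 24
  ? 190.149.105.9  path d0:-→d1:H1→d2:-  best=H1
  - 151.0.0.0/8 clear@8
  ? 121.185.240.58  path d0:-→d1:-→d2:-→d3:-→d4:-→d5:-→d6:-→d7:-→d8:-→d9:-→d10:-→d11:-→d12:H5→d13:-→d14:-→d15:-→d16:-→d17:-→d18:-→d19:-→d20:H3→d21:-→d22:-→d23:-→d24:H0→d25:-→d26:-→d27:-→d28:-→d29:-→d30:-→d31:-→d32:H0  best=H0

== LOOKUPS ==
["H3","H1","H1","H5","H1","H0"]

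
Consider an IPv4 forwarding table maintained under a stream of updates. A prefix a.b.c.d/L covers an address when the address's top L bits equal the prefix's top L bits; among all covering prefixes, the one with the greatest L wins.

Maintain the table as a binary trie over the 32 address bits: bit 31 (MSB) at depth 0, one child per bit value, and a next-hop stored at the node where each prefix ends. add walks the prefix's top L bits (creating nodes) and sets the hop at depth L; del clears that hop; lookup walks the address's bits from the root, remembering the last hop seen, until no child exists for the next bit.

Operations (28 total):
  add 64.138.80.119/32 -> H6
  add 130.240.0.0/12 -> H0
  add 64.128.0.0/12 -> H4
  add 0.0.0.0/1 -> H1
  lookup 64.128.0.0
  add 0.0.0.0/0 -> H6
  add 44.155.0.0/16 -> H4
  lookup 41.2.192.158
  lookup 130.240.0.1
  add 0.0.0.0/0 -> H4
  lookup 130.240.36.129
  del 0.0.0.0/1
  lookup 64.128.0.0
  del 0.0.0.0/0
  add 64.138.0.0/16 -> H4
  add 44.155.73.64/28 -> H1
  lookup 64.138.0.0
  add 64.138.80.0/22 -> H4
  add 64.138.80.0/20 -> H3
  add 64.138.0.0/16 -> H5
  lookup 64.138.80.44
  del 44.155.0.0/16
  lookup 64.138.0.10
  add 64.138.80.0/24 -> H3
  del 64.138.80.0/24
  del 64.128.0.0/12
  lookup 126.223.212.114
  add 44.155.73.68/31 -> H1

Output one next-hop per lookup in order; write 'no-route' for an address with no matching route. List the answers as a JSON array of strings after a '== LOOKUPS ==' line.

Trace:
  add 64.138.80.119/32 -> H6 at depth 32
  add 130.240.0.0/12 -> H0 at depth 12
  add 64.128.0.0/12 -> H4 at depth 12
  add 0.0.0.0/1 -> H1 at depth 1
  lookup 64.128.0.0: bits 010000001000 walk d0:-→d1:H1→d2:-→d3:-→d4:-→d5:-→d6:-→d7:-→d8:-→d9:-→d10:-→d11:-→d12:H4 -> H4
  add 0.0.0.0/0 -> H6 at depth 0
  add 44.155.0.0/16 -> H4 at depth 16
  lookup 41.2.192.158: bits 00101 walk d0:H6→d1:H1→d2:-→d3:-→d4:-→d5:- -> H1
  lookup 130.240.0.1: bits 100000101111 walk d0:H6→d1:-→d2:-→d3:-→d4:-→d5:-→d6:-→d7:-→d8:-→d9:-→d10:-→d11:-→d12:H0 -> H0
  add 0.0.0.0/0 -> H4 at depth 0
  lookup 130.240.36.129: bits 100000101111 walk d0:H4→d1:-→d2:-→d3:-→d4:-→d5:-→d6:-→d7:-→d8:-→d9:-→d10:-→d11:-→d12:H0 -> H0
  del 0.0.0.0/1 (clear depth 1)
  lookup 64.128.0.0: bits 010000001000 walk d0:H4→d1:-→d2:-→d3:-→d4:-→d5:-→d6:-→d7:-→d8:-→d9:-→d10:-→d11:-→d12:H4 -> H4
  del 0.0.0.0/0 (clear depth 0)
  add 64.138.0.0/16 -> H4 at depth 16
  add 44.155.73.64/28 -> H1 at depth 28
  lookup 64.138.0.0: bits 01000000100010100 walk d0:-→d1:-→d2:-→d3:-→d4:-→d5:-→d6:-→d7:-→d8:-→d9:-→d10:-→d11:-→d12:H4→d13:-→d14:-→d15:-→d16:H4→d17:- -> H4
  add 64.138.80.0/22 -> H4 at depth 22
  add 64.138.80.0/20 -> H3 at depth 20
  add 64.138.0.0/16 -> H5 at depth 16
  lookup 64.138.80.44: bits 0100000010001010010100000 walk d0:-→d1:-→d2:-→d3:-→d4:-→d5:-→d6:-→d7:-→d8:-→d9:-→d10:-→d11:-→d12:H4→d13:-→d14:-→d15:-→d16:H5→d17:-→d18:-→d19:-→d20:H3→d21:-→d22:H4→d23:-→d24:-→d25:- -> H4
  del 44.155.0.0/16 (clear depth 16)
  lookup 64.138.0.10: bits 01000000100010100 walk d0:-→d1:-→d2:-→d3:-→d4:-→d5:-→d6:-→d7:-→d8:-→d9:-→d10:-→d11:-→d12:H4→d13:-→d14:-→d15:-→d16:H5→d17:- -> H5
  add 64.138.80.0/24 -> H3 at depth 24
  del 64.138.80.0/24 (clear depth 24)
  del 64.128.0.0/12 (clear depth 12)
  lookup 126.223.212.114: bits 01 walk d0:-→d1:-→d2:- -> no-route
  add 44.155.73.68/31 -> H1 at depth 31

== LOOKUPS ==
["H4","H1","H0","H0","H4","H4","H4","H5","no-route"]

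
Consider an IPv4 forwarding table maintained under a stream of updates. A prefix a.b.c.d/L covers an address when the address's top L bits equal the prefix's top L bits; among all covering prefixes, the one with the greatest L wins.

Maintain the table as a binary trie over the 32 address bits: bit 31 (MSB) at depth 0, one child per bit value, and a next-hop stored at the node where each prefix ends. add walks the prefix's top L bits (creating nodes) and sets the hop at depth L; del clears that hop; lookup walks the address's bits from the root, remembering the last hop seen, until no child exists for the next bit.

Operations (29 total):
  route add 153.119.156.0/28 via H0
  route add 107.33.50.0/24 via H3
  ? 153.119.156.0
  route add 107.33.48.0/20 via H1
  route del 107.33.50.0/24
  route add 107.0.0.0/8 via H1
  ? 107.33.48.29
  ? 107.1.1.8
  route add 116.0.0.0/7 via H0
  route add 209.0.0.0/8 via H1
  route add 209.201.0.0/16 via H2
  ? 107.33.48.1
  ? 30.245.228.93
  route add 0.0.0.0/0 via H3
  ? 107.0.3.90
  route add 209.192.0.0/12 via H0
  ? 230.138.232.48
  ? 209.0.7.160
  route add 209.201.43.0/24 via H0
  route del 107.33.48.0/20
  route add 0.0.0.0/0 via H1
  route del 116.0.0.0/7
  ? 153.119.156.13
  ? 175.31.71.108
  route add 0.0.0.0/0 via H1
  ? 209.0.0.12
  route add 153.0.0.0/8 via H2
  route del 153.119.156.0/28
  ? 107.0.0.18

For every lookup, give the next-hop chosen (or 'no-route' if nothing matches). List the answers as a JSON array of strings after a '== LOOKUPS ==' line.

Trace:
  + 153.119.156.0/28 (H0) depth=28
  + 107.33.50.0/24 (H3) depth=24
  lookup 153.119.156.0: bits 1001100101110111100111000000 walk d0:-→d1:-→d2:-→d3:-→d4:-→d5:-→d6:-→d7:-→d8:-→d9:-→d10:-→d11:-→d12:-→d13:-→d14:-→d15:-→d16:-→d17:-→d18:-→d19:-→d20:-→d21:-→d22:-→d23:-→d24:-→d25:-→d26:-→d27:-→d28:H0 -> H0
  + 107.33.48.0/20 (H1) depth=20
  del 107.33.50.0/24 (clear depth 24)
  + 107.0.0.0/8 (H1) depth=8
  lookup 107.33.48.29: bits 0110101100100001001100 walk d0:-→d1:-→d2:-→d3:-→d4:-→d5:-→d6:-→d7:-→d8:H1→d9:-→d10:-→d11:-→d12:-→d13:-→d14:-→d15:-→d16:-→d17:-→d18:-→d19:-→d20:H1→d21:-→d22:- -> H1
  lookup 107.1.1.8: bits 0110101100 walk d0:-→d1:-→d2:-→d3:-→d4:-→d5:-→d6:-→d7:-→d8:H1→d9:-→d10:- -> H1
  + 116.0.0.0/7 (H0) depth=7
  + 209.0.0.0/8 (H1) depth=8
  + 209.201.0.0/16 (H2) depth=16
  lookup 107.33.48.1: bits 0110101100100001001100 walk d0:-→d1:-→d2:-→d3:-→d4:-→d5:-→d6:-→d7:-→d8:H1→d9:-→d10:-→d11:-→d12:-→d13:-→d14:-→d15:-→d16:-→d17:-→d18:-→d19:-→d20:H1→d21:-→d22:- -> H1
  lookup 30.245.228.93: bits 0 walk d0:-→d1:- -> no-route
  + 0.0.0.0/0 (H3) depth=0
  lookup 107.0.3.90: bits 0110101100 walk d0:H3→d1:-→d2:-→d3:-→d4:-→d5:-→d6:-→d7:-→d8:H1→d9:-→d10:- -> H1
  + 209.192.0.0/12 (H0) depth=12
  lookup 230.138.232.48: bits 11 walk d0:H3→d1:-→d2:- -> H3
  lookup 209.0.7.160: bits 11010001 walk d0:H3→d1:-→d2:-→d3:-→d4:-→d5:-→d6:-→d7:-→d8:H1 -> H1
  + 209.201.43.0/24 (H0) depth=24
  del 107.33.48.0/20 (clear depth 20)
  + 0.0.0.0/0 (H1) depth=0
  del 116.0.0.0/7 (clear depth 7)
  lookup 153.119.156.13: bits 1001100101110111100111000000 walk d0:H1→d1:-→d2:-→d3:-→d4:-→d5:-→d6:-→d7:-→d8:-→d9:-→d10:-→d11:-→d12:-→d13:-→d14:-→d15:-→d16:-→d17:-→d18:-→d19:-→d20:-→d21:-→d22:-→d23:-→d24:-→d25:-→d26:-→d27:-→d28:H0 -> H0
  lookup 175.31.71.108: bits 10 walk d0:H1→d1:-→d2:- -> H1
  + 0.0.0.0/0 (H1) depth=0
  lookup 209.0.0.12: bits 11010001 walk d0:H1→d1:-→d2:-→d3:-→d4:-→d5:-→d6:-→d7:-→d8:H1 -> H1
  + 153.0.0.0/8 (H2) depth=8
  del 153.119.156.0/28 (clear depth 28)
  lookup 107.0.0.18: bits 0110101100 walk d0:H1→d1:-→d2:-→d3:-→d4:-→d5:-→d6:-→d7:-→d8:H1→d9:-→d10:- -> H1

== LOOKUPS ==
["H0","H1","H1","H1","no-route","H1","H3","H1","H0","H1","H1","H1"]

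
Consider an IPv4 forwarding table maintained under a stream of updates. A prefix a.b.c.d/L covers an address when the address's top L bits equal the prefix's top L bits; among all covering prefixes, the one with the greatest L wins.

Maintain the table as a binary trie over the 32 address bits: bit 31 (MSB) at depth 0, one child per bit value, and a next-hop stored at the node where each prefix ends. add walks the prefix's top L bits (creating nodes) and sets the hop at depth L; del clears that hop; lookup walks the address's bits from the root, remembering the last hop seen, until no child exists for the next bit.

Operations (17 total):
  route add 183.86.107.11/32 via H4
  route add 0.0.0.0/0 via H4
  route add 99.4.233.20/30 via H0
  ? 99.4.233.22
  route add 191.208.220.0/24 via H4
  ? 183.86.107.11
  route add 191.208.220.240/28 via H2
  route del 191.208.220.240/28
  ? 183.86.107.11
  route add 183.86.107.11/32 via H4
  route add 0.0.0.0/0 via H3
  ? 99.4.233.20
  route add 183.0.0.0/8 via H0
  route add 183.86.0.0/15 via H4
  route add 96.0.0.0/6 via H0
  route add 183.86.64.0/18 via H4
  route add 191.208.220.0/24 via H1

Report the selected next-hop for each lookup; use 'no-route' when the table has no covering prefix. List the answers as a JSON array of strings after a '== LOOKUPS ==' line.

Process each operation:
  add 183.86.107.11/32 -> H4 at depth 32
  add 0.0.0.0/0 -> H4 at depth 0
  add 99.4.233.20/30 -> H0 at depth 30
  Q 99.4.233.22: descend 011000110000010011101001000101 ; hops seen [H4,H0] ; pick H0
  add 191.208.220.0/24 -> H4 at depth 24
  Q 183.86.107.11: descend 10110111010101100110101100001011 ; hops seen [H4,H4] ; pick H4
  add 191.208.220.240/28 -> H2 at depth 28
  del 191.208.220.240/28 (clear depth 28)
  Q 183.86.107.11: descend 10110111010101100110101100001011 ; hops seen [H4,H4] ; pick H4
  add 183.86.107.11/32 -> H4 at depth 32
  add 0.0.0.0/0 -> H3 at depth 0
  Q 99.4.233.20: descend 011000110000010011101001000101 ; hops seen [H3,H0] ; pick H0
  add 183.0.0.0/8 -> H0 at depth 8
  add 183.86.0.0/15 -> H4 at depth 15
  add 96.0.0.0/6 -> H0 at depth 6
  add 183.86.64.0/18 -> H4 at depth 18
  add 191.208.220.0/24 -> H1 at depth 24

== LOOKUPS ==
["H0","H4","H4","H0"]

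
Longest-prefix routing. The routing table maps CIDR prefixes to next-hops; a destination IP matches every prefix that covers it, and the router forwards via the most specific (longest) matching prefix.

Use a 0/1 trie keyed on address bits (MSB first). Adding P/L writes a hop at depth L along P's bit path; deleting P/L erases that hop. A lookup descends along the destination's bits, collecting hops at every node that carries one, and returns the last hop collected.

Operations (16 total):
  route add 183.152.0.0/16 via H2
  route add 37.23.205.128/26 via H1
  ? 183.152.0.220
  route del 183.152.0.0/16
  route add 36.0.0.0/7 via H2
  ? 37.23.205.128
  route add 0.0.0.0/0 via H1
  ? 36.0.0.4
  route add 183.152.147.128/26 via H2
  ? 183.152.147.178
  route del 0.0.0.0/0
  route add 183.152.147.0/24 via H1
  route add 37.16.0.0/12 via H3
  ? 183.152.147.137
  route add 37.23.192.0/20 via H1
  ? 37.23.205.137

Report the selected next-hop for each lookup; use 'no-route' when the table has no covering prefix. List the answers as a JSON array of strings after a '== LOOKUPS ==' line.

Process each operation:
  add 183.152.0.0/16 -> H2 at depth 16
  add 37.23.205.128/26 -> H1 at depth 26
  ? 183.152.0.220  path d0:-→d1:-→d2:-→d3:-→d4:-→d5:-→d6:-→d7:-→d8:-→d9:-→d10:-→d11:-→d12:-→d13:-→d14:-→d15:-→d16:H2  best=H2
  del 183.152.0.0/16 (clear depth 16)
  add 36.0.0.0/7 -> H2 at depth 7
  ? 37.23.205.128  path d0:-→d1:-→d2:-→d3:-→d4:-→d5:-→d6:-→d7:H2→d8:-→d9:-→d10:-→d11:-→d12:-→d13:-→d14:-→d15:-→d16:-→d17:-→d18:-→d19:-→d20:-→d21:-→d22:-→d23:-→d24:-→d25:-→d26:H1  best=H1
  add 0.0.0.0/0 -> H1 at depth 0
  ? 36.0.0.4  path d0:H1→d1:-→d2:-→d3:-→d4:-→d5:-→d6:-→d7:H2  best=H2
  add 183.152.147.128/26 -> H2 at depth 26
  ? 183.152.147.178  path d0:H1→d1:-→d2:-→d3:-→d4:-→d5:-→d6:-→d7:-→d8:-→d9:-→d10:-→d11:-→d12:-→d13:-→d14:-→d15:-→d16:-→d17:-→d18:-→d19:-→d20:-→d21:-→d22:-→d23:-→d24:-→d25:-→d26:H2  best=H2
  del 0.0.0.0/0 (clear depth 0)
  add 183.152.147.0/24 -> H1 at depth 24
  add 37.16.0.0/12 -> H3 at depth 12
  ? 183.152.147.137  path d0:-→d1:-→d2:-→d3:-→d4:-→d5:-→d6:-→d7:-→d8:-→d9:-→d10:-→d11:-→d12:-→d13:-→d14:-→d15:-→d16:-→d17:-→d18:-→d19:-→d20:-→d21:-→d22:-→d23:-→d24:H1→d25:-→d26:H2  best=H2
  add 37.23.192.0/20 -> H1 at depth 20
  ? 37.23.205.137  path d0:-→d1:-→d2:-→d3:-→d4:-→d5:-→d6:-→d7:H2→d8:-→d9:-→d10:-→d11:-→d12:H3→d13:-→d14:-→d15:-→d16:-→d17:-→d18:-→d19:-→d20:H1→d21:-→d22:-→d23:-→d24:-→d25:-→d26:H1  best=H1

== LOOKUPS ==
["H2","H1","H2","H2","H2","H1"]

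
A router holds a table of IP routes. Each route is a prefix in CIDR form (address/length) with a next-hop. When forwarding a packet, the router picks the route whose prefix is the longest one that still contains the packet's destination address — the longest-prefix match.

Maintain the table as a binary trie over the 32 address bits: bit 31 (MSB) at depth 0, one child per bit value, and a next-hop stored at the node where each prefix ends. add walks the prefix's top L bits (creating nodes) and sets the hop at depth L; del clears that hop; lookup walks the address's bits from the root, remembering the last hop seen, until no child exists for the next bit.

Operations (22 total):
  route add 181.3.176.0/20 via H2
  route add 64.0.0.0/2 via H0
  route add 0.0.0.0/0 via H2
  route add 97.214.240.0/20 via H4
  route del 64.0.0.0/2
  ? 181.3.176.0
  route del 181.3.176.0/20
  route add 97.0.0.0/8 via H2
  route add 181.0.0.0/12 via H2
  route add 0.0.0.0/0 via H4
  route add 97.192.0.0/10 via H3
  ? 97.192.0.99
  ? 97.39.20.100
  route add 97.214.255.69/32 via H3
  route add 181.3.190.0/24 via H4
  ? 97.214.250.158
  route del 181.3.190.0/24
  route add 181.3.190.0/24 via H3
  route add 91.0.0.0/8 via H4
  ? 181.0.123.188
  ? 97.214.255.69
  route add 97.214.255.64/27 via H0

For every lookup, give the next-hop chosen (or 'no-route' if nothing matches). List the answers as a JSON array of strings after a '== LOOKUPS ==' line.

Trace:
  + 181.3.176.0/20 (H2) depth=20
  + 64.0.0.0/2 (H0) depth=2
  + 0.0.0.0/0 (H2) depth=0
  + 97.214.240.0/20 (H4) depth=20
  - 64.0.0.0/2 clear@2
  lookup 181.3.176.0: bits 10110101000000111011 walk d0:H2→d1:-→d2:-→d3:-→d4:-→d5:-→d6:-→d7:-→d8:-→d9:-→d10:-→d11:-→d12:-→d13:-→d14:-→d15:-→d16:-→d17:-→d18:-→d19:-→d20:H2 -> H2
  - 181.3.176.0/20 clear@20
  + 97.0.0.0/8 (H2) depth=8
  + 181.0.0.0/12 (H2) depth=12
  + 0.0.0.0/0 (H4) depth=0
  + 97.192.0.0/10 (H3) depth=10
  lookup 97.192.0.99: bits 01100001110 walk d0:H4→d1:-→d2:-→d3:-→d4:-→d5:-→d6:-→d7:-→d8:H2→d9:-→d10:H3→d11:- -> H3
  lookup 97.39.20.100: bits 01100001 walk d0:H4→d1:-→d2:-→d3:-→d4:-→d5:-→d6:-→d7:-→d8:H2 -> H2
  + 97.214.255.69/32 (H3) depth=32
  + 181.3.190.0/24 (H4) depth=24
  lookup 97.214.250.158: bits 011000011101011011111 walk d0:H4→d1:-→d2:-→d3:-→d4:-→d5:-→d6:-→d7:-→d8:H2→d9:-→d10:H3→d11:-→d12:-→d13:-→d14:-→d15:-→d16:-→d17:-→d18:-→d19:-→d20:H4→d21:- -> H4
  - 181.3.190.0/24 clear@24
  + 181.3.190.0/24 (H3) depth=24
  + 91.0.0.0/8 (H4) depth=8
  lookup 181.0.123.188: bits 10110101000000 walk d0:H4→d1:-→d2:-→d3:-→d4:-→d5:-→d6:-→d7:-→d8:-→d9:-→d10:-→d11:-→d12:H2→d13:-→d14:- -> H2
  lookup 97.214.255.69: bits 01100001110101101111111101000101 walk d0:H4→d1:-→d2:-→d3:-→d4:-→d5:-→d6:-→d7:-→d8:H2→d9:-→d10:H3→d11:-→d12:-→d13:-→d14:-→d15:-→d16:-→d17:-→d18:-→d19:-→d20:H4→d21:-→d22:-→d23:-→d24:-→d25:-→d26:-→d27:-→d28:-→d29:-→d30:-→d31:-→d32:H3 -> H3
  + 97.214.255.64/27 (H0) depth=27

== LOOKUPS ==
["H2","H3","H2","H4","H2","H3"]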